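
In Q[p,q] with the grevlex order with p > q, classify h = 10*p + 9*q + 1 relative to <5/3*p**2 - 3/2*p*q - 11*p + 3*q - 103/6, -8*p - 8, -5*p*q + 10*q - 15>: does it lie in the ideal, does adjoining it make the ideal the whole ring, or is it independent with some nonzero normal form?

10*p + 9*q + 1 lies in I (it reduces to 0).

First compute the reduced Gröbner basis of I by Buchberger's algorithm.
f_1 = 5/3*p**2 - 3/2*p*q - 11*p + 3*q - 103/6, LT = p**2.
f_2 = -8*p - 8, LT = p.
f_3 = -5*p*q + 10*q - 15, LT = p*q.

S(f_1,f_2): lcm = p**2. S = -9/10*p*q - 38/5*p + 9/5*q - 103/10.
  leading term p*q: subtract (9/80*q)·f_2 from -9/10*p*q - 38/5*p + 9/5*q - 103/10 → -38/5*p + 27/10*q - 103/10
  leading term p: subtract (19/20)·f_2 from -38/5*p + 27/10*q - 103/10 → 27/10*q - 27/10
  leading term q: no divisor's leading term divides it; move 27/10*q to the remainder.
  leading term 1: no divisor's leading term divides it; move -27/10 to the remainder.
  remainder 27/10*q - 27/10 ≠ 0; add k_4 = 27/10*q - 27/10 to the basis.

The other S-polynomials (S(f_1,f_3), S(f_2,f_3), S(f_1,k_4), S(f_2,k_4), S(f_3,k_4)) all reduce to 0 modulo the current basis, so we have a Gröbner basis.
Inter-reduce: drop elements whose leading term is divisible by another's, tail-reduce, and make monic.
Reduced Gröbner basis: {p + 1, q - 1}.
Label its elements g_1 = p + 1, g_2 = q - 1.

Reduce h = 10*p + 9*q + 1 modulo G:
  leading term p: subtract (10)·g_1 from 10*p + 9*q + 1 → 9*q - 9
  leading term q: subtract (9)·g_2 from 9*q - 9 → 0
  normal form = 0.
Since the normal form is 0, h ∈ I.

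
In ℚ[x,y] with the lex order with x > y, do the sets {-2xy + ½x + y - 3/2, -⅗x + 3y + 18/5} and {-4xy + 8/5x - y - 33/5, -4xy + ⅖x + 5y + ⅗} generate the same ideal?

For a fixed monomial order, each ideal has a unique reduced Gröbner basis; comparing bases decides equality.
Buchberger on the first generating set:
f_1 = -2xy + ½x + y - 3/2, LT = xy.
f_2 = -⅗x + 3y + 18/5, LT = x.

S(f_1,f_2): lcm = xy. S = -¼x + 5y² + 11/2y + ¾.
  reduce S modulo (f_1, f_2):
  remainder 5y² + 17/4y - ¾ ≠ 0; add g_3 = 5y² + 17/4y - ¾ to the basis.

The other S-polynomials (S(f_1,g_3), S(f_2,g_3)) all reduce to 0 modulo the current basis, so we have a Gröbner basis.
Inter-reduce: drop elements whose leading term is divisible by another's, tail-reduce, and make monic.
Reduced Gröbner basis: {x - 5y - 6, y² + 17/20y - 3/20}.

Buchberger on the second generating set:
h_1 = -4xy + 8/5x - y - 33/5, LT = xy.
h_2 = -4xy + ⅖x + 5y + ⅗, LT = xy.

S(h_1,h_2): lcm = xy. S = -3/10x + 3/2y + 9/5.
  reduce S modulo (h_1, h_2):
  remainder -3/10x + 3/2y + 9/5 ≠ 0; add k_3 = -3/10x + 3/2y + 9/5 to the basis.

S(h_1,k_3): lcm = xy. S = -⅖x + 5y² + 25/4y + 33/20.
  reduce S modulo (h_1, h_2, k_3):
  remainder 5y² + 17/4y - ¾ ≠ 0; add k_4 = 5y² + 17/4y - ¾ to the basis.

The other S-polynomials (S(h_2,k_3), S(h_1,k_4), S(h_2,k_4), S(k_3,k_4)) all reduce to 0 modulo the current basis, so we have a Gröbner basis.
Inter-reduce: drop elements whose leading term is divisible by another's, tail-reduce, and make monic.
Reduced Gröbner basis: {x - 5y - 6, y² + 17/20y - 3/20}.

Same reduced basis, so the two generating sets span the same ideal.

Yes, the ideals are equal.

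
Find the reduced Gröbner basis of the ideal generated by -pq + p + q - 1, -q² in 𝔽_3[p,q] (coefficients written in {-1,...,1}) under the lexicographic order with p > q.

G = {p - 1, q²}

f_1 = -pq + p + q - 1, LT = pq.
f_2 = -q², LT = q².

S(f_1,f_2): lcm = pq². S = -pq - q² + q.
  leading term pq: subtract (1)·f_1 from -pq - q² + q → -p - q² + 1
  leading term p: no divisor's leading term divides it; move -p to the remainder.
  leading term q²: subtract (1)·f_2 from -q² + 1 → 1
  leading term 1: no divisor's leading term divides it; move 1 to the remainder.
  remainder -p + 1 ≠ 0; add g_3 = -p + 1 to the basis.

The other S-polynomials (S(f_1,g_3), S(f_2,g_3)) all reduce to 0 modulo the current basis, so we have a Gröbner basis.
Inter-reduce: drop elements whose leading term is divisible by another's, tail-reduce, and make monic.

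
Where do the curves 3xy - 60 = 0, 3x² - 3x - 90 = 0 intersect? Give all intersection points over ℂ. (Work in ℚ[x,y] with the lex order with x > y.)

Compute a lex Gröbner basis by Buchberger's algorithm.
f_1 = 3xy - 60, LT = xy.
f_2 = 3x² - 3x - 90, LT = x².

S(f_1,f_2): lcm = x²y. S = xy - 20x + 30y.
  leading term xy: subtract (⅓)·f_1 from xy - 20x + 30y → -20x + 30y + 20
  leading term x: no divisor's leading term divides it; move -20x to the remainder.
  leading term y: no divisor's leading term divides it; move 30y to the remainder.
  leading term 1: no divisor's leading term divides it; move 20 to the remainder.
  remainder -20x + 30y + 20 ≠ 0; add h_3 = -20x + 30y + 20 to the basis.

S(f_1,h_3): lcm = xy. S = 3/2y² + y - 20.
  leading term y²: no divisor's leading term divides it; move 3/2y² to the remainder.
  leading term y: no divisor's leading term divides it; move y to the remainder.
  leading term 1: no divisor's leading term divides it; move -20 to the remainder.
  remainder 3/2y² + y - 20 ≠ 0; add h_4 = 3/2y² + y - 20 to the basis.

The other S-polynomials (S(f_2,h_3), S(f_1,h_4), S(f_2,h_4), S(h_3,h_4)) all reduce to 0 modulo the current basis, so we have a Gröbner basis.
Inter-reduce: drop elements whose leading term is divisible by another's, tail-reduce, and make monic.
Reduced Gröbner basis: {x - 3/2y - 1, y² + ⅔y - 40/3}.

A lex Gröbner basis eliminates variables successively. Here y² + ⅔y - 40/3 depends only on y, with roots {-4, 10/3}; lifting each root through the earlier basis elements recovers the full solutions.
  y = -4: the earlier basis element becomes x + 5 = 0, giving x = -5 — point (-5, -4).
  y = 10/3: the earlier basis element becomes x - 6 = 0, giving x = 6 — point (6, 10/3).
Each listed point satisfies every original equation (direct substitution).
This is the nonlinear analogue of row-reducing a linear system.

{(-5, -4), (6, 10/3)}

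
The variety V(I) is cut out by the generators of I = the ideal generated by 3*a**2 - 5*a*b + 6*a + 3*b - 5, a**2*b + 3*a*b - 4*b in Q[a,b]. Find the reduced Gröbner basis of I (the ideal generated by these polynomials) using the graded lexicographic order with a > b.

Buchberger's algorithm terminates because the ascending chain of leading-term ideals stabilizes.

f_1 = 3*a**2 - 5*a*b + 6*a + 3*b - 5, LT = a**2.
f_2 = a**2*b + 3*a*b - 4*b, LT = a**2*b.

S(f_1,f_2): lcm = a**2*b. S = -5/3*a*b**2 - a*b + b**2 + 7/3*b.
  leading term a*b**2: no divisor's leading term divides it; move -5/3*a*b**2 to the remainder.
  leading term a*b: no divisor's leading term divides it; move -a*b to the remainder.
  leading term b**2: no divisor's leading term divides it; move b**2 to the remainder.
  leading term b: no divisor's leading term divides it; move 7/3*b to the remainder.
  remainder -5/3*a*b**2 - a*b + b**2 + 7/3*b ≠ 0; add g_3 = -5/3*a*b**2 - a*b + b**2 + 7/3*b to the basis.

S(f_1,g_3): lcm = a**2*b**2. S = -5/3*a*b**3 - 3/5*a**2*b + 13/5*a*b**2 + b**3 + 7/5*a*b - 5/3*b**2.
  leading term a*b**3: subtract (b)·g_3 from -5/3*a*b**3 - 3/5*a**2*b + 13/5*a*b**2 + b**3 + 7/5*a*b - 5/3*b**2 → -3/5*a**2*b + 18/5*a*b**2 + 7/5*a*b - 4*b**2
  leading term a**2*b: subtract (-1/5*b)·f_1 from -3/5*a**2*b + 18/5*a*b**2 + 7/5*a*b - 4*b**2 → 13/5*a*b**2 + 13/5*a*b - 17/5*b**2 - b
  leading term a*b**2: subtract (-39/25)·g_3 from 13/5*a*b**2 + 13/5*a*b - 17/5*b**2 - b → 26/25*a*b - 46/25*b**2 + 66/25*b
  leading term a*b: no divisor's leading term divides it; move 26/25*a*b to the remainder.
  leading term b**2: no divisor's leading term divides it; move -46/25*b**2 to the remainder.
  leading term b: no divisor's leading term divides it; move 66/25*b to the remainder.
  remainder 26/25*a*b - 46/25*b**2 + 66/25*b ≠ 0; add g_4 = 26/25*a*b - 46/25*b**2 + 66/25*b to the basis.

S(g_3,g_4): lcm = a*b**2. S = 23/13*b**3 + 3/5*a*b - 204/65*b**2 - 7/5*b.
  leading term b**3: no divisor's leading term divides it; move 23/13*b**3 to the remainder.
  leading term a*b: subtract (15/26)·g_4 from 3/5*a*b - 204/65*b**2 - 7/5*b → -27/13*b**2 - 38/13*b
  leading term b**2: no divisor's leading term divides it; move -27/13*b**2 to the remainder.
  leading term b: no divisor's leading term divides it; move -38/13*b to the remainder.
  remainder 23/13*b**3 - 27/13*b**2 - 38/13*b ≠ 0; add g_5 = 23/13*b**3 - 27/13*b**2 - 38/13*b to the basis.

The other S-polynomials (S(f_2,g_3), S(f_1,g_4), S(f_2,g_4), S(f_1,g_5), S(f_2,g_5), S(g_3,g_5), S(g_4,g_5)) all reduce to 0 modulo the current basis, so we have a Gröbner basis.
Inter-reduce: drop elements whose leading term is divisible by another's, tail-reduce, and make monic.

G = {b**3 - 27/23*b**2 - 38/23*b, a**2 - 115/39*b**2 + 2*a + 68/13*b - 5/3, a*b - 23/13*b**2 + 33/13*b}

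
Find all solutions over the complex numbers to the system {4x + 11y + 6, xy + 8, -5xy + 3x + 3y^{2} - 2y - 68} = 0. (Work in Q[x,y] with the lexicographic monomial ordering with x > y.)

Compute a lex Gröbner basis by Buchberger's algorithm.
f_1 = 4x + 11y + 6, LT = x.
f_2 = xy + 8, LT = xy.
f_3 = -5xy + 3x + 3y^{2} - 2y - 68, LT = xy.

S(f_1,f_2): lcm = xy. S = \tfrac{11}{4}y^{2} + \tfrac{3}{2}y - 8.
  leading term y^{2}: no divisor's leading term divides it; move \tfrac{11}{4}y^{2} to the remainder.
  leading term y: no divisor's leading term divides it; move \tfrac{3}{2}y to the remainder.
  leading term 1: no divisor's leading term divides it; move -8 to the remainder.
  remainder \tfrac{11}{4}y^{2} + \tfrac{3}{2}y - 8 ≠ 0; add h_4 = \tfrac{11}{4}y^{2} + \tfrac{3}{2}y - 8 to the basis.

S(f_1,f_3): lcm = xy. S = \tfrac{3}{5}x + \tfrac{67}{20}y^{2} + \tfrac{11}{10}y - \tfrac{68}{5}.
  leading term x: subtract (\tfrac{3}{20})·f_1 from \tfrac{3}{5}x + \tfrac{67}{20}y^{2} + \tfrac{11}{10}y - \tfrac{68}{5} → \tfrac{67}{20}y^{2} - \tfrac{11}{20}y - \tfrac{29}{2}
  leading term y^{2}: subtract (\tfrac{67}{55})·h_4 from \tfrac{67}{20}y^{2} - \tfrac{11}{20}y - \tfrac{29}{2} → -\tfrac{523}{220}y - \tfrac{523}{110}
  leading term y: no divisor's leading term divides it; move -\tfrac{523}{220}y to the remainder.
  leading term 1: no divisor's leading term divides it; move -\tfrac{523}{110} to the remainder.
  remainder -\tfrac{523}{220}y - \tfrac{523}{110} ≠ 0; add h_5 = -\tfrac{523}{220}y - \tfrac{523}{110} to the basis.

S(f_2,f_3): lcm = xy. S = \tfrac{3}{5}x + \tfrac{3}{5}y^{2} - \tfrac{2}{5}y - \tfrac{28}{5}.
  leading term x: subtract (\tfrac{3}{20})·f_1 from \tfrac{3}{5}x + \tfrac{3}{5}y^{2} - \tfrac{2}{5}y - \tfrac{28}{5} → \tfrac{3}{5}y^{2} - \tfrac{41}{20}y - \tfrac{13}{2}
  leading term y^{2}: subtract (\tfrac{12}{55})·h_4 from \tfrac{3}{5}y^{2} - \tfrac{41}{20}y - \tfrac{13}{2} → -\tfrac{523}{220}y - \tfrac{523}{110}
  leading term y: subtract (1)·h_5 from -\tfrac{523}{220}y - \tfrac{523}{110} → 0
  remainder 0.

S(f_1,h_4): leading monomials are coprime, so the S-polynomial reduces to 0 (Buchberger's first criterion).
S(f_2,h_4): lcm = xy^{2}. S = -\tfrac{6}{11}xy + \tfrac{32}{11}x + 8y.
  leading term xy: subtract (-\tfrac{3}{22}y)·f_1 from -\tfrac{6}{11}xy + \tfrac{32}{11}x + 8y → \tfrac{32}{11}x + \tfrac{3}{2}y^{2} + \tfrac{97}{11}y
  leading term x: subtract (\tfrac{8}{11})·f_1 from \tfrac{32}{11}x + \tfrac{3}{2}y^{2} + \tfrac{97}{11}y → \tfrac{3}{2}y^{2} + \tfrac{9}{11}y - \tfrac{48}{11}
  leading term y^{2}: subtract (\tfrac{6}{11})·h_4 from \tfrac{3}{2}y^{2} + \tfrac{9}{11}y - \tfrac{48}{11} → 0
  remainder 0.

S(f_3,h_4): lcm = xy^{2}. S = -\tfrac{63}{55}xy + \tfrac{32}{11}x - \tfrac{3}{5}y^{3} + \tfrac{2}{5}y^{2} + \tfrac{68}{5}y.
  leading term xy: subtract (-\tfrac{63}{220}y)·f_1 from -\tfrac{63}{55}xy + \tfrac{32}{11}x - \tfrac{3}{5}y^{3} + \tfrac{2}{5}y^{2} + \tfrac{68}{5}y → \tfrac{32}{11}x - \tfrac{3}{5}y^{3} + \tfrac{71}{20}y^{2} + \tfrac{337}{22}y
  leading term x: subtract (\tfrac{8}{11})·f_1 from \tfrac{32}{11}x - \tfrac{3}{5}y^{3} + \tfrac{71}{20}y^{2} + \tfrac{337}{22}y → -\tfrac{3}{5}y^{3} + \tfrac{71}{20}y^{2} + \tfrac{161}{22}y - \tfrac{48}{11}
  leading term y^{3}: subtract (-\tfrac{12}{55}y)·h_4 from -\tfrac{3}{5}y^{3} + \tfrac{71}{20}y^{2} + \tfrac{161}{22}y - \tfrac{48}{11} → \tfrac{853}{220}y^{2} + \tfrac{613}{110}y - \tfrac{48}{11}
  leading term y^{2}: subtract (\tfrac{853}{605})·h_4 from \tfrac{853}{220}y^{2} + \tfrac{613}{110}y - \tfrac{48}{11} → \tfrac{2092}{605}y + \tfrac{4184}{605}
  leading term y: subtract (-\tfrac{16}{11})·h_5 from \tfrac{2092}{605}y + \tfrac{4184}{605} → 0
  remainder 0.

S(f_1,h_5): leading monomials are coprime, so the S-polynomial reduces to 0 (Buchberger's first criterion).
S(f_2,h_5): lcm = xy. S = -2x + 8.
  leading term x: subtract (-\tfrac{1}{2})·f_1 from -2x + 8 → \tfrac{11}{2}y + 11
  leading term y: subtract (-\tfrac{1210}{523})·h_5 from \tfrac{11}{2}y + 11 → 0
  remainder 0.

S(f_3,h_5): lcm = xy. S = -\tfrac{13}{5}x - \tfrac{3}{5}y^{2} + \tfrac{2}{5}y + \tfrac{68}{5}.
  leading term x: subtract (-\tfrac{13}{20})·f_1 from -\tfrac{13}{5}x - \tfrac{3}{5}y^{2} + \tfrac{2}{5}y + \tfrac{68}{5} → -\tfrac{3}{5}y^{2} + \tfrac{151}{20}y + \tfrac{35}{2}
  leading term y^{2}: subtract (-\tfrac{12}{55})·h_4 from -\tfrac{3}{5}y^{2} + \tfrac{151}{20}y + \tfrac{35}{2} → \tfrac{1733}{220}y + \tfrac{1733}{110}
  leading term y: subtract (-\tfrac{1733}{523})·h_5 from \tfrac{1733}{220}y + \tfrac{1733}{110} → 0
  remainder 0.

S(h_4,h_5): lcm = y^{2}. S = -\tfrac{16}{11}y - \tfrac{32}{11}.
  leading term y: subtract (\tfrac{320}{523})·h_5 from -\tfrac{16}{11}y - \tfrac{32}{11} → 0
  remainder 0.

Every S-polynomial of the final basis reduces to 0, so we have a Gröbner basis.
Inter-reduce: drop elements whose leading term is divisible by another's, tail-reduce, and make monic.
Reduced Gröbner basis: {x - 4, y + 2}.

Elimination: the polynomial y + 2 lies in the elimination ideal for y, so y ∈ {-2}. For each such y, the remaining basis elements (now univariate) give the rest of the solution.
  y = -2: the earlier basis element becomes x - 4 = 0, giving x = 4 — point (4, -2).
Check: every point annihilates each of the original generators.

{(4, -2)}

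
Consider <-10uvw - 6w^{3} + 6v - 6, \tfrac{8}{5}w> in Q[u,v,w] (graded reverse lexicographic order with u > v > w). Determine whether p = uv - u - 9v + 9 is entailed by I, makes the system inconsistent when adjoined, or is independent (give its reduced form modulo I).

uv - u - 9v + 9 lies in I (it reduces to 0).

First compute the reduced Gröbner basis of I by Buchberger's algorithm.
f_1 = -10uvw - 6w^{3} + 6v - 6, LT = uvw.
f_2 = \tfrac{8}{5}w, LT = w.

S(f_1,f_2): lcm = uvw. S = \tfrac{3}{5}w^{3} - \tfrac{3}{5}v + \tfrac{3}{5}.
  reduce S modulo (f_1, f_2):
  remainder -\tfrac{3}{5}v + \tfrac{3}{5} ≠ 0; add h_3 = -\tfrac{3}{5}v + \tfrac{3}{5} to the basis.

The other S-polynomials (S(f_1,h_3), S(f_2,h_3)) all reduce to 0 modulo the current basis, so we have a Gröbner basis.
Inter-reduce: drop elements whose leading term is divisible by another's, tail-reduce, and make monic.
Reduced Gröbner basis: {v - 1, w}.
Label its elements g_1 = v - 1, g_2 = w.

Reduce p = uv - u - 9v + 9 modulo G:
  leading term uv: subtract (u)·g_1 from uv - u - 9v + 9 → -9v + 9
  leading term v: subtract (-9)·g_1 from -9v + 9 → 0
  normal form = 0.
Since the normal form is 0, p ∈ I.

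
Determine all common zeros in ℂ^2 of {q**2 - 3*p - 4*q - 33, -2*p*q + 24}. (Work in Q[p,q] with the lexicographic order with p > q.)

{(-4, -3), (-sqrt(97)/2 - 7/2, 7/2 - sqrt(97)/2), (-7/2 + sqrt(97)/2, 7/2 + sqrt(97)/2)}

Compute a lex Gröbner basis by Buchberger's algorithm.
f_1 = -3*p + q**2 - 4*q - 33, LT = p.
f_2 = -2*p*q + 24, LT = p*q.

S(f_1,f_2): lcm = p*q. S = -1/3*q**3 + 4/3*q**2 + 11*q + 12.
  reduce S modulo (f_1, f_2):
  remainder -1/3*q**3 + 4/3*q**2 + 11*q + 12 ≠ 0; add h_3 = -1/3*q**3 + 4/3*q**2 + 11*q + 12 to the basis.

The other S-polynomials (S(f_1,h_3), S(f_2,h_3)) all reduce to 0 modulo the current basis, so we have a Gröbner basis.
Inter-reduce: drop elements whose leading term is divisible by another's, tail-reduce, and make monic.
Reduced Gröbner basis: {p - 1/3*q**2 + 4/3*q + 11, q**3 - 4*q**2 - 33*q - 36}.

From the last basis element, q**3 - 4*q**2 - 33*q - 36 = 0, so q takes values in {-3, 7/2 - sqrt(97)/2, 7/2 + sqrt(97)/2}. Each choice, substituted upward through the basis, yields the corresponding point(s) of the solution set.
  q = -3: the earlier basis element becomes p + 4 = 0, giving p = -4 — point (-4, -3).
  q = 7/2 - sqrt(97)/2: the earlier basis element becomes p + 7/2 + sqrt(97)/2 = 0, giving p = -sqrt(97)/2 - 7/2 — point (-sqrt(97)/2 - 7/2, 7/2 - sqrt(97)/2).
  q = 7/2 + sqrt(97)/2: the earlier basis element becomes p - sqrt(97)/2 + 7/2 = 0, giving p = -7/2 + sqrt(97)/2 — point (-7/2 + sqrt(97)/2, 7/2 + sqrt(97)/2).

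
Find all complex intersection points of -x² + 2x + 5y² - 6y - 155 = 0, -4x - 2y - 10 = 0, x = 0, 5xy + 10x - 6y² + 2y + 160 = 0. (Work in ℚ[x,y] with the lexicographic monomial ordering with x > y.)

Compute a lex Gröbner basis by Buchberger's algorithm.
f_1 = -x² + 2x + 5y² - 6y - 155, LT = x².
f_2 = -4x - 2y - 10, LT = x.
f_3 = x, LT = x.
f_4 = 5xy + 10x - 6y² + 2y + 160, LT = xy.

S(f_1,f_2): lcm = x². S = -½xy - 9/2x - 5y² + 6y + 155.
  leading term xy: subtract (⅛y)·f_2 from -½xy - 9/2x - 5y² + 6y + 155 → -9/2x - 19/4y² + 29/4y + 155
  leading term x: subtract (9/8)·f_2 from -9/2x - 19/4y² + 29/4y + 155 → -19/4y² + 19/2y + 665/4
  leading term y²: no divisor's leading term divides it; move -19/4y² to the remainder.
  leading term y: no divisor's leading term divides it; move 19/2y to the remainder.
  leading term 1: no divisor's leading term divides it; move 665/4 to the remainder.
  remainder -19/4y² + 19/2y + 665/4 ≠ 0; add h_5 = -19/4y² + 19/2y + 665/4 to the basis.

S(f_1,f_3): lcm = x². S = -2x - 5y² + 6y + 155.
  leading term x: subtract (½)·f_2 from -2x - 5y² + 6y + 155 → -5y² + 7y + 160
  leading term y²: subtract (20/19)·h_5 from -5y² + 7y + 160 → -3y - 15
  leading term y: no divisor's leading term divides it; move -3y to the remainder.
  leading term 1: no divisor's leading term divides it; move -15 to the remainder.
  remainder -3y - 15 ≠ 0; add h_6 = -3y - 15 to the basis.

The other S-polynomials (S(f_1,f_4), S(f_2,f_3), S(f_2,f_4), S(f_3,f_4), S(f_1,h_5), S(f_2,h_5), S(f_3,h_5), S(f_4,h_5), S(f_1,h_6), S(f_2,h_6), S(f_3,h_6), S(f_4,h_6), S(h_5,h_6)) all reduce to 0 modulo the current basis, so we have a Gröbner basis.
Inter-reduce: drop elements whose leading term is divisible by another's, tail-reduce, and make monic.
Reduced Gröbner basis: {x, y + 5}.

Elimination: the polynomial y + 5 lies in the elimination ideal for y, so y ∈ {-5}. For each such y, the remaining basis elements (now univariate) give the rest of the solution.
  y = -5: the earlier basis element becomes x = 0, giving x = 0 — point (0, -5).

{(0, -5)}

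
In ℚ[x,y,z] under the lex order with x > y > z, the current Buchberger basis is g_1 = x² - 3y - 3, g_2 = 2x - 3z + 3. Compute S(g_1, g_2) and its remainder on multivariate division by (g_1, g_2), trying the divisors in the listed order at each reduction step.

S(g_1, g_2) = 3/2xz - 3/2x - 3y - 3; remainder on division = -3y + 9/4z² - 9/2z - ¾.

lcm(LM(g_1), LM(g_2)) = x².
S = (lcm/LT(g_1))·g_1 − (lcm/LT(g_2))·g_2 = 3/2xz - 3/2x - 3y - 3.
Reduce S modulo (g_1, g_2) in that order:
  leading term xz: subtract (¾z)·g_2 from 3/2xz - 3/2x - 3y - 3 → -3/2x - 3y + 9/4z² - 9/4z - 3
  leading term x: subtract (-¾)·g_2 from -3/2x - 3y + 9/4z² - 9/4z - 3 → -3y + 9/4z² - 9/2z - ¾
  leading term y: no divisor's leading term divides it; move -3y to the remainder.
  leading term z²: no divisor's leading term divides it; move 9/4z² to the remainder.
  leading term z: no divisor's leading term divides it; move -9/2z to the remainder.
  leading term 1: no divisor's leading term divides it; move -¾ to the remainder.
The remainder -3y + 9/4z² - 9/2z - ¾ is nonzero, so it would be added as the next basis element.
An S-polynomial is built so that the two leading terms cancel; whether anything survives reduction is exactly the Gröbner-basis criterion.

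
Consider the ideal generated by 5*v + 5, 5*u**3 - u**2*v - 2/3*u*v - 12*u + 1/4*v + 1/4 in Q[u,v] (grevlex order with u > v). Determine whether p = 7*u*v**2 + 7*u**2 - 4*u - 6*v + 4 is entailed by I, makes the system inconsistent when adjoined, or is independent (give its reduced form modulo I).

First compute the reduced Gröbner basis of I by Buchberger's algorithm.
f_1 = 5*v + 5, LT = v.
f_2 = 5*u**3 - u**2*v - 2/3*u*v - 12*u + 1/4*v + 1/4, LT = u**3.

S(f_1,f_2): leading monomials are coprime, so the S-polynomial reduces to 0 (Buchberger's first criterion).
Every S-polynomial of the final basis reduces to 0, so we have a Gröbner basis.
Inter-reduce: drop elements whose leading term is divisible by another's, tail-reduce, and make monic.
Reduced Gröbner basis: {u**3 + 1/5*u**2 - 34/15*u, v + 1}.
Label its elements g_1 = u**3 + 1/5*u**2 - 34/15*u, g_2 = v + 1.

Reduce p = 7*u*v**2 + 7*u**2 - 4*u - 6*v + 4 modulo G:
  leading term u*v**2: subtract (7*u*v)·g_2 from 7*u*v**2 + 7*u**2 - 4*u - 6*v + 4 → 7*u**2 - 7*u*v - 4*u - 6*v + 4
  leading term u**2: no divisor's leading term divides it; move 7*u**2 to the remainder.
  leading term u*v: subtract (-7*u)·g_2 from -7*u*v - 4*u - 6*v + 4 → 3*u - 6*v + 4
  leading term u: no divisor's leading term divides it; move 3*u to the remainder.
  leading term v: subtract (-6)·g_2 from -6*v + 4 → 10
  leading term 1: no divisor's leading term divides it; move 10 to the remainder.
  normal form = 7*u**2 + 3*u + 10.
The normal form is nonzero, so p ∉ I. Since p minus its normal form lies in I, I + (p) = I + (r) where r = 7*u**2 + 3*u + 10; decide whether this ideal is the whole ring.
Run Buchberger on G together with r (pairs among the g_i already reduce to 0 since G is a Gröbner basis):
g_1 = u**3 + 1/5*u**2 - 34/15*u, LT = u**3.
g_2 = v + 1, LT = v.
r = 7*u**2 + 3*u + 10, LT = u**2.

S(g_1,g_2): leading monomials are coprime, so the S-polynomial reduces to 0 (Buchberger's first criterion).
S(g_1,r): lcm = u**3. S = -8/35*u**2 - 388/105*u.
  leading term u**2: subtract (-8/245)·r from -8/35*u**2 - 388/105*u → -2644/735*u + 16/49
  leading term u: no divisor's leading term divides it; move -2644/735*u to the remainder.
  leading term 1: no divisor's leading term divides it; move 16/49 to the remainder.
  remainder -2644/735*u + 16/49 ≠ 0; add m_4 = -2644/735*u + 16/49 to the basis.

S(g_2,r): leading monomials are coprime, so the S-polynomial reduces to 0 (Buchberger's first criterion).
S(g_1,m_4): lcm = u**3. S = 961/3305*u**2 - 34/15*u.
  leading term u**2: subtract (961/23135)·r from 961/3305*u**2 - 34/15*u → -165967/69405*u - 1922/4627
  leading term u: subtract (1161769/1747684)·m_4 from -165967/69405*u - 1922/4627 → -276330/436921
  leading term 1: no divisor's leading term divides it; move -276330/436921 to the remainder.
  remainder -276330/436921 ≠ 0; add m_5 = -276330/436921 to the basis.

S(g_2,m_4): leading monomials are coprime, so the S-polynomial reduces to 0 (Buchberger's first criterion).
S(r,m_4): lcm = u**2. S = 2403/4627*u + 10/7.
  leading term u: subtract (-252315/1747684)·m_4 from 2403/4627*u + 10/7 → 644770/436921
  leading term 1: subtract (-7/3)·m_5 from 644770/436921 → 0
  remainder 0.

S(g_1,m_5): leading monomials are coprime, so the S-polynomial reduces to 0 (Buchberger's first criterion).
S(g_2,m_5): leading monomials are coprime, so the S-polynomial reduces to 0 (Buchberger's first criterion).
S(r,m_5): leading monomials are coprime, so the S-polynomial reduces to 0 (Buchberger's first criterion).
S(m_4,m_5): leading monomials are coprime, so the S-polynomial reduces to 0 (Buchberger's first criterion).
Every S-polynomial of the final basis reduces to 0, so we have a Gröbner basis.
Inter-reduce: drop elements whose leading term is divisible by another's, tail-reduce, and make monic.
Reduced Gröbner basis: {1}.
The reduced Gröbner basis of I + (p) is {1}: the ideal is the whole ring, so the enlarged system has no common solution — adjoining p is inconsistent.

Adjoining 7*u*v**2 + 7*u**2 - 4*u - 6*v + 4 makes the ideal the whole ring: the system is inconsistent.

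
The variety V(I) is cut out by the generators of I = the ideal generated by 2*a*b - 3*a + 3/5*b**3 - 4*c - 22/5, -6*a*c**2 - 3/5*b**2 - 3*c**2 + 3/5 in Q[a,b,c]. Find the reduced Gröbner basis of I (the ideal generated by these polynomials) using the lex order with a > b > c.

G = {a*b - 3/2*a + 3/10*b**3 - 2*c - 11/5, a*c**2 + 1/10*b**2 + 1/2*c**2 - 1/10, b**3*c**2 - 1/3*b**3 + 1/2*b**2 - 5/3*b*c**2 + 1/3*b - 20/3*c**3 - 29/6*c**2 - 1/2}

The reduced Gröbner basis is the canonical form of the ideal for this ordering.

f_1 = 2*a*b - 3*a + 3/5*b**3 - 4*c - 22/5, LT = a*b.
f_2 = -6*a*c**2 - 3/5*b**2 - 3*c**2 + 3/5, LT = a*c**2.

S(f_1,f_2): lcm = a*b*c**2. S = -3/2*a*c**2 + 3/10*b**3*c**2 - 1/10*b**3 - 1/2*b*c**2 + 1/10*b - 2*c**3 - 11/5*c**2.
  leading term a*c**2: subtract (1/4)·f_2 from -3/2*a*c**2 + 3/10*b**3*c**2 - 1/10*b**3 - 1/2*b*c**2 + 1/10*b - 2*c**3 - 11/5*c**2 → 3/10*b**3*c**2 - 1/10*b**3 + 3/20*b**2 - 1/2*b*c**2 + 1/10*b - 2*c**3 - 29/20*c**2 - 3/20
  leading term b**3*c**2: no divisor's leading term divides it; move 3/10*b**3*c**2 to the remainder.
  leading term b**3: no divisor's leading term divides it; move -1/10*b**3 to the remainder.
  leading term b**2: no divisor's leading term divides it; move 3/20*b**2 to the remainder.
  leading term b*c**2: no divisor's leading term divides it; move -1/2*b*c**2 to the remainder.
  leading term b: no divisor's leading term divides it; move 1/10*b to the remainder.
  leading term c**3: no divisor's leading term divides it; move -2*c**3 to the remainder.
  leading term c**2: no divisor's leading term divides it; move -29/20*c**2 to the remainder.
  leading term 1: no divisor's leading term divides it; move -3/20 to the remainder.
  remainder 3/10*b**3*c**2 - 1/10*b**3 + 3/20*b**2 - 1/2*b*c**2 + 1/10*b - 2*c**3 - 29/20*c**2 - 3/20 ≠ 0; add g_3 = 3/10*b**3*c**2 - 1/10*b**3 + 3/20*b**2 - 1/2*b*c**2 + 1/10*b - 2*c**3 - 29/20*c**2 - 3/20 to the basis.

The other S-polynomials (S(f_1,g_3), S(f_2,g_3)) all reduce to 0 modulo the current basis, so we have a Gröbner basis.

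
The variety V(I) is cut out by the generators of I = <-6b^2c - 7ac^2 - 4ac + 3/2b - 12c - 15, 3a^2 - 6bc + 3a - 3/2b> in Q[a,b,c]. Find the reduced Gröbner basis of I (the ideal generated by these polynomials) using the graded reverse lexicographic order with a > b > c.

f_1 = -6b^2c - 7ac^2 - 4ac + 3/2b - 12c - 15, LT = b^2c.
f_2 = 3a^2 - 6bc + 3a - 3/2b, LT = a^2.

The S-polynomials (S(f_1,f_2)) all reduce to 0 modulo the current basis, so we have a Gröbner basis.

G = {b^2c + 7/6ac^2 + 2/3ac - 1/4b + 2c + 5/2, a^2 - 2bc + a - 1/2b}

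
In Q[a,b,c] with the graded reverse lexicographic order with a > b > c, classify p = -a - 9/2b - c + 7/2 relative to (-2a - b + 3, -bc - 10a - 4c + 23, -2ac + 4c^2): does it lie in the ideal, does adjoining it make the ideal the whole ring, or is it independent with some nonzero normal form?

First compute the reduced Gröbner basis of I by Buchberger's algorithm.
f_1 = -2a - b + 3, LT = a.
f_2 = -bc - 10a - 4c + 23, LT = bc.
f_3 = -2ac + 4c^2, LT = ac.

S(f_1,f_3): lcm = ac. S = 1/2bc + 2c^2 - 3/2c.
  leading term bc: subtract (-1/2)·f_2 from 1/2bc + 2c^2 - 3/2c → 2c^2 - 5a - 7/2c + 23/2
  leading term c^2: no divisor's leading term divides it; move 2c^2 to the remainder.
  leading term a: subtract (5/2)·f_1 from -5a - 7/2c + 23/2 → 5/2b - 7/2c + 4
  leading term b: no divisor's leading term divides it; move 5/2b to the remainder.
  leading term c: no divisor's leading term divides it; move -7/2c to the remainder.
  leading term 1: no divisor's leading term divides it; move 4 to the remainder.
  remainder 2c^2 + 5/2b - 7/2c + 4 ≠ 0; add h_4 = 2c^2 + 5/2b - 7/2c + 4 to the basis.

S(f_2,f_3): lcm = abc. S = 2bc^2 + 10a^2 + 4ac - 23a.
  leading term bc^2: subtract (-2c)·f_2 from 2bc^2 + 10a^2 + 4ac - 23a → 10a^2 - 16ac - 8c^2 - 23a + 46c
  leading term a^2: subtract (-5a)·f_1 from 10a^2 - 16ac - 8c^2 - 23a + 46c → -5ab - 16ac - 8c^2 - 8a + 46c
  leading term ab: subtract (5/2b)·f_1 from -5ab - 16ac - 8c^2 - 8a + 46c → 5/2b^2 - 16ac - 8c^2 - 8a - 15/2b + 46c
  leading term b^2: no divisor's leading term divides it; move 5/2b^2 to the remainder.
  leading term ac: subtract (8c)·f_1 from -16ac - 8c^2 - 8a - 15/2b + 46c → 8bc - 8c^2 - 8a - 15/2b + 22c
  leading term bc: subtract (-8)·f_2 from 8bc - 8c^2 - 8a - 15/2b + 22c → -8c^2 - 88a - 15/2b - 10c + 184
  leading term c^2: subtract (-4)·h_4 from -8c^2 - 88a - 15/2b - 10c + 184 → -88a + 5/2b - 24c + 200
  leading term a: subtract (44)·f_1 from -88a + 5/2b - 24c + 200 → 93/2b - 24c + 68
  leading term b: no divisor's leading term divides it; move 93/2b to the remainder.
  leading term c: no divisor's leading term divides it; move -24c to the remainder.
  leading term 1: no divisor's leading term divides it; move 68 to the remainder.
  remainder 5/2b^2 + 93/2b - 24c + 68 ≠ 0; add h_5 = 5/2b^2 + 93/2b - 24c + 68 to the basis.

The other S-polynomials (S(f_1,f_2), S(f_1,h_4), S(f_2,h_4), S(f_3,h_4), S(f_1,h_5), S(f_2,h_5), S(f_3,h_5), S(h_4,h_5)) all reduce to 0 modulo the current basis, so we have a Gröbner basis.
Inter-reduce: drop elements whose leading term is divisible by another's, tail-reduce, and make monic.
Reduced Gröbner basis: {b^2 + 93/5b - 48/5c + 136/5, bc - 5b + 4c - 8, c^2 + 5/4b - 7/4c + 2, a + 1/2b - 3/2}.
Label its elements g_1 = b^2 + 93/5b - 48/5c + 136/5, g_2 = bc - 5b + 4c - 8, g_3 = c^2 + 5/4b - 7/4c + 2, g_4 = a + 1/2b - 3/2.

Reduce p = -a - 9/2b - c + 7/2 modulo G:
  leading term a: subtract (-1)·g_4 from -a - 9/2b - c + 7/2 → -4b - c + 2
  leading term b: no divisor's leading term divides it; move -4b to the remainder.
  leading term c: no divisor's leading term divides it; move -c to the remainder.
  leading term 1: no divisor's leading term divides it; move 2 to the remainder.
  normal form = -4b - c + 2.
The normal form is nonzero, so p ∉ I. Since p minus its normal form lies in I, I + (p) = I + (r) where r = -4b - c + 2; decide whether this ideal is the whole ring.
Run Buchberger on G together with r (pairs among the g_i already reduce to 0 since G is a Gröbner basis):
g_1 = b^2 + 93/5b - 48/5c + 136/5, LT = b^2.
g_2 = bc - 5b + 4c - 8, LT = bc.
g_3 = c^2 + 5/4b - 7/4c + 2, LT = c^2.
g_4 = a + 1/2b - 3/2, LT = a.
r = -4b - c + 2, LT = b.

S(g_1,r): lcm = b^2. S = -1/4bc + 191/10b - 48/5c + 136/5.
  leading term bc: subtract (-1/4)·g_2 from -1/4bc + 191/10b - 48/5c + 136/5 → 357/20b - 43/5c + 126/5
  leading term b: subtract (-357/80)·r from 357/20b - 43/5c + 126/5 → -209/16c + 273/8
  leading term c: no divisor's leading term divides it; move -209/16c to the remainder.
  leading term 1: no divisor's leading term divides it; move 273/8 to the remainder.
  remainder -209/16c + 273/8 ≠ 0; add m_6 = -209/16c + 273/8 to the basis.

S(g_2,r): lcm = bc. S = -1/4c^2 - 5b + 9/2c - 8.
  leading term c^2: subtract (-1/4)·g_3 from -1/4c^2 - 5b + 9/2c - 8 → -75/16b + 65/16c - 15/2
  leading term b: subtract (75/64)·r from -75/16b + 65/16c - 15/2 → 335/64c - 315/32
  leading term c: subtract (-335/836)·m_6 from 335/64c - 315/32 → 6405/1672
  leading term 1: no divisor's leading term divides it; move 6405/1672 to the remainder.
  remainder 6405/1672 ≠ 0; add m_7 = 6405/1672 to the basis.

The other S-polynomials (S(g_1,g_2), S(g_1,g_3), S(g_1,g_4), S(g_2,g_3), S(g_2,g_4), S(g_3,g_4), S(g_3,r), S(g_4,r), S(g_1,m_6), S(g_2,m_6), S(g_3,m_6), S(g_4,m_6), S(r,m_6), S(g_1,m_7), S(g_2,m_7), S(g_3,m_7), S(g_4,m_7), S(r,m_7), S(m_6,m_7)) all reduce to 0 modulo the current basis, so we have a Gröbner basis.
Inter-reduce: drop elements whose leading term is divisible by another's, tail-reduce, and make monic.
Reduced Gröbner basis: {1}.
The reduced Gröbner basis of I + (p) is {1}: the ideal is the whole ring, so the enlarged system has no common solution — adjoining p is inconsistent.

Adjoining -a - 9/2b - c + 7/2 makes the ideal the whole ring: the system is inconsistent.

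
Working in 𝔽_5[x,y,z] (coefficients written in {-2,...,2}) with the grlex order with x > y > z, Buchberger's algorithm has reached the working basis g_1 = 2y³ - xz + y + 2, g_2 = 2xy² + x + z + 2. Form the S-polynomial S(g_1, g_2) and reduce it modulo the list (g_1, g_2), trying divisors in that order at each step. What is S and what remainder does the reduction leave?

S(g_1, g_2) = 2x²z + 2yz + x - y; remainder on division = 2x²z + 2yz + x - y.

lcm(LM(g_1), LM(g_2)) = xy³.
S = (lcm/LT(g_1))·g_1 − (lcm/LT(g_2))·g_2 = 2x²z + 2yz + x - y.
Reduce S modulo (g_1, g_2) in that order:
  leading term x²z: no divisor's leading term divides it; move 2x²z to the remainder.
  leading term yz: no divisor's leading term divides it; move 2yz to the remainder.
  leading term x: no divisor's leading term divides it; move x to the remainder.
  leading term y: no divisor's leading term divides it; move -y to the remainder.
The remainder 2x²z + 2yz + x - y is nonzero, so it would be added as the next basis element.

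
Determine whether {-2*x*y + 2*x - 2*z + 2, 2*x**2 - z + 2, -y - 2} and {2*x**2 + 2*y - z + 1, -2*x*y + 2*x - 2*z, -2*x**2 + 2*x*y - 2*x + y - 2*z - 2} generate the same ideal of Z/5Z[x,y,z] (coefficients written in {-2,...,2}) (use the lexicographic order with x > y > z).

Two ideals are equal iff their reduced Gröbner bases coincide (the reduced basis is unique for a fixed ordering).
Buchberger on the first generating set:
f_1 = -2*x*y + 2*x - 2*z + 2, LT = x*y.
f_2 = 2*x**2 - z + 2, LT = x**2.
f_3 = -y - 2, LT = y.

S(f_1,f_2): lcm = x**2*y. S = -x**2 + x*z - x - 2*y*z - y.
  reduce S modulo (f_1, f_2, f_3):
  remainder x*z - x + z - 2 ≠ 0; add g_4 = x*z - x + z - 2 to the basis.

S(f_1,f_3): lcm = x*y. S = 2*x + z - 1.
  reduce S modulo (f_1, f_2, f_3, g_4):
  remainder 2*x + z - 1 ≠ 0; add g_5 = 2*x + z - 1 to the basis.

S(f_1,g_4): lcm = x*y*z. S = x*y - x*z - y*z + 2*y + z**2 - z.
  reduce S modulo (f_1, f_2, f_3, g_4, g_5):
  remainder z**2 + z ≠ 0; add g_6 = z**2 + z to the basis.

The other S-polynomials (S(f_2,f_3), S(f_2,g_4), S(f_3,g_4), S(f_1,g_5), S(f_2,g_5), S(f_3,g_5), S(g_4,g_5), S(f_1,g_6), S(f_2,g_6), S(f_3,g_6), S(g_4,g_6), S(g_5,g_6)) all reduce to 0 modulo the current basis, so we have a Gröbner basis.
Inter-reduce: drop elements whose leading term is divisible by another's, tail-reduce, and make monic.
Reduced Gröbner basis: {x - 2*z + 2, y + 2, z**2 + z}.

Buchberger on the second generating set:
h_1 = 2*x**2 + 2*y - z + 1, LT = x**2.
h_2 = -2*x*y + 2*x - 2*z, LT = x*y.
h_3 = -2*x**2 + 2*x*y - 2*x + y - 2*z - 2, LT = x**2.

S(h_1,h_2): lcm = x**2*y. S = x**2 - x*z + y**2 + 2*y*z - 2*y.
  reduce S modulo (h_1, h_2, h_3):
  remainder -x*z + y**2 + 2*y*z + 2*y - 2*z + 2 ≠ 0; add k_4 = -x*z + y**2 + 2*y*z + 2*y - 2*z + 2 to the basis.

S(h_1,h_3): lcm = x**2. S = x*y - x - y + z + 2.
  reduce S modulo (h_1, h_2, h_3, k_4):
  remainder -y + 2 ≠ 0; add k_5 = -y + 2 to the basis.

S(h_2,k_4): lcm = x*y*z. S = -x*z + y**3 + 2*y**2*z + 2*y**2 - 2*y*z + 2*y + z**2.
  reduce S modulo (h_1, h_2, h_3, k_4, k_5):
  remainder z**2 + 2*z ≠ 0; add k_6 = z**2 + 2*z to the basis.

S(h_2,k_5): lcm = x*y. S = x + z.
  reduce S modulo (h_1, h_2, h_3, k_4, k_5, k_6):
  remainder x + z ≠ 0; add k_7 = x + z to the basis.

The other S-polynomials (S(h_2,h_3), S(h_1,k_4), S(h_3,k_4), S(h_1,k_5), S(h_3,k_5), S(k_4,k_5), S(h_1,k_6), S(h_2,k_6), S(h_3,k_6), S(k_4,k_6), S(k_5,k_6), S(h_1,k_7), S(h_2,k_7), S(h_3,k_7), S(k_4,k_7), S(k_5,k_7), S(k_6,k_7)) all reduce to 0 modulo the current basis, so we have a Gröbner basis.
Inter-reduce: drop elements whose leading term is divisible by another's, tail-reduce, and make monic.
Reduced Gröbner basis: {x + z, y - 2, z**2 + 2*z}.

Since the reduced bases disagree, the two ideals are not the same.

No, the ideals differ.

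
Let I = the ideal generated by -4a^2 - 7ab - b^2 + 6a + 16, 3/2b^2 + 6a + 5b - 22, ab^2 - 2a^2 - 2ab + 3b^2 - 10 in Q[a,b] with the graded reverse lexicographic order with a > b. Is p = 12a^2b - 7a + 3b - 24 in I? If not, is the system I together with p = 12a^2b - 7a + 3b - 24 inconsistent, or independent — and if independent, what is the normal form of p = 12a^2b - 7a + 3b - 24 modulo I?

Adjoining 12a^2b - 7a + 3b - 24 makes the ideal the whole ring: the system is inconsistent.

First compute the reduced Gröbner basis of I by Buchberger's algorithm.
f_1 = -4a^2 - 7ab - b^2 + 6a + 16, LT = a^2.
f_2 = 3/2b^2 + 6a + 5b - 22, LT = b^2.
f_3 = ab^2 - 2a^2 - 2ab + 3b^2 - 10, LT = ab^2.

S(f_1,f_3): lcm = a^2b^2. S = 7/4ab^3 + 1/4b^4 + 2a^3 + 2a^2b - 9/2ab^2 - 4b^2 + 10a.
  leading term ab^3: subtract (7/6ab)·f_2 from 7/4ab^3 + 1/4b^4 + 2a^3 + 2a^2b - 9/2ab^2 - 4b^2 + 10a → 1/4b^4 + 2a^3 - 5a^2b - 31/3ab^2 + 77/3ab - 4b^2 + 10a
  leading term b^4: subtract (1/6b^2)·f_2 from 1/4b^4 + 2a^3 - 5a^2b - 31/3ab^2 + 77/3ab - 4b^2 + 10a → 2a^3 - 5a^2b - 34/3ab^2 - 5/6b^3 + 77/3ab - 1/3b^2 + 10a
  leading term a^3: subtract (-1/2a)·f_1 from 2a^3 - 5a^2b - 34/3ab^2 - 5/6b^3 + 77/3ab - 1/3b^2 + 10a → -17/2a^2b - 71/6ab^2 - 5/6b^3 + 3a^2 + 77/3ab - 1/3b^2 + 18a
  leading term a^2b: subtract (17/8b)·f_1 from -17/2a^2b - 71/6ab^2 - 5/6b^3 + 3a^2 + 77/3ab - 1/3b^2 + 18a → 73/24ab^2 + 31/24b^3 + 3a^2 + 155/12ab - 1/3b^2 + 18a - 34b
  leading term ab^2: subtract (73/36a)·f_2 from 73/24ab^2 + 31/24b^3 + 3a^2 + 155/12ab - 1/3b^2 + 18a - 34b → 31/24b^3 - 55/6a^2 + 25/9ab - 1/3b^2 + 1127/18a - 34b
  leading term b^3: subtract (31/36b)·f_2 from 31/24b^3 - 55/6a^2 + 25/9ab - 1/3b^2 + 1127/18a - 34b → -55/6a^2 - 43/18ab - 167/36b^2 + 1127/18a - 271/18b
  leading term a^2: subtract (55/24)·f_1 from -55/6a^2 - 43/18ab - 167/36b^2 + 1127/18a - 271/18b → 983/72ab - 169/72b^2 + 1759/36a - 271/18b - 110/3
  leading term ab: no divisor's leading term divides it; move 983/72ab to the remainder.
  leading term b^2: subtract (-169/108)·f_2 from -169/72b^2 + 1759/36a - 271/18b - 110/3 → 233/4a - 781/108b - 3839/54
  leading term a: no divisor's leading term divides it; move 233/4a to the remainder.
  leading term b: no divisor's leading term divides it; move -781/108b to the remainder.
  leading term 1: no divisor's leading term divides it; move -3839/54 to the remainder.
  remainder 983/72ab + 233/4a - 781/108b - 3839/54 ≠ 0; add h_4 = 983/72ab + 233/4a - 781/108b - 3839/54 to the basis.

S(f_2,f_3): lcm = ab^2. S = 6a^2 + 16/3ab - 3b^2 - 44/3a + 10.
  leading term a^2: subtract (-3/2)·f_1 from 6a^2 + 16/3ab - 3b^2 - 44/3a + 10 → -31/6ab - 9/2b^2 - 17/3a + 34
  leading term ab: subtract (-372/983)·h_4 from -31/6ab - 9/2b^2 - 17/3a + 34 → -9/2b^2 + 48296/2949a - 24211/8847b + 62780/8847
  leading term b^2: subtract (-3)·f_2 from -9/2b^2 + 48296/2949a - 24211/8847b + 62780/8847 → 101378/2949a + 108494/8847b - 521122/8847
  leading term a: no divisor's leading term divides it; move 101378/2949a to the remainder.
  leading term b: no divisor's leading term divides it; move 108494/8847b to the remainder.
  leading term 1: no divisor's leading term divides it; move -521122/8847 to the remainder.
  remainder 101378/2949a + 108494/8847b - 521122/8847 ≠ 0; add h_5 = 101378/2949a + 108494/8847b - 521122/8847 to the basis.

S(f_1,h_4): lcm = a^2b. S = 7/4ab^2 + 1/4b^3 - 4194/983a^2 - 5723/5898ab + 15356/2949a - 4b.
  leading term ab^2: subtract (7/6a)·f_2 from 7/4ab^2 + 1/4b^3 - 4194/983a^2 - 5723/5898ab + 15356/2949a - 4b → 1/4b^3 - 11075/983a^2 - 6688/983ab + 30349/983a - 4b
  leading term b^3: subtract (1/6b)·f_2 from 1/4b^3 - 11075/983a^2 - 6688/983ab + 30349/983a - 4b → -11075/983a^2 - 7671/983ab - 5/6b^2 + 30349/983a - 1/3b
  leading term a^2: subtract (11075/3932)·f_1 from -11075/983a^2 - 7671/983ab - 5/6b^2 + 30349/983a - 1/3b → 46841/3932ab + 23395/11796b^2 + 27473/1966a - 1/3b - 44300/983
  leading term ab: subtract (843138/966289)·h_4 from 46841/3932ab + 23395/11796b^2 + 27473/1966a - 1/3b - 44300/983 → 23395/11796b^2 - 35609809/966289a + 11550081/1932578b + 49181899/2898867
  leading term b^2: subtract (23395/17694)·f_2 from 23395/11796b^2 - 35609809/966289a + 11550081/1932578b + 49181899/2898867 → -129826712/2898867a - 5517848/8696601b + 400515832/8696601
  leading term a: subtract (-64913356/49827287)·h_5 from -129826712/2898867a - 5517848/8696601b + 400515832/8696601 → 2293325008/149481861b - 4586650016/149481861
  leading term b: no divisor's leading term divides it; move 2293325008/149481861b to the remainder.
  leading term 1: no divisor's leading term divides it; move -4586650016/149481861 to the remainder.
  remainder 2293325008/149481861b - 4586650016/149481861 ≠ 0; add h_6 = 2293325008/149481861b - 4586650016/149481861 to the basis.

The other S-polynomials (S(f_1,f_2), S(f_2,h_4), S(f_3,h_4), S(f_1,h_5), S(f_2,h_5), S(f_3,h_5), S(h_4,h_5), S(f_1,h_6), S(f_2,h_6), S(f_3,h_6), S(h_4,h_6), S(h_5,h_6)) all reduce to 0 modulo the current basis, so we have a Gröbner basis.
Inter-reduce: drop elements whose leading term is divisible by another's, tail-reduce, and make monic.
Reduced Gröbner basis: {a - 1, b - 2}.
Label its elements g_1 = a - 1, g_2 = b - 2.

Reduce p = 12a^2b - 7a + 3b - 24 modulo G:
  leading term a^2b: subtract (12ab)·g_1 from 12a^2b - 7a + 3b - 24 → 12ab - 7a + 3b - 24
  leading term ab: subtract (12b)·g_1 from 12ab - 7a + 3b - 24 → -7a + 15b - 24
  leading term a: subtract (-7)·g_1 from -7a + 15b - 24 → 15b - 31
  leading term b: subtract (15)·g_2 from 15b - 31 → -1
  leading term 1: no divisor's leading term divides it; move -1 to the remainder.
  normal form = -1.
The normal form is nonzero, so p ∉ I. Since p minus its normal form lies in I, I + (p) = I + (r) where r = -1; decide whether this ideal is the whole ring.
Here r = -1 is a nonzero constant, hence a unit: 1 ∈ I + (p), the Gröbner basis of I + (p) is {1}, and the enlarged system has no common solution — adjoining p is inconsistent.

Ideal membership is decidable via reduction modulo a Gröbner basis.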